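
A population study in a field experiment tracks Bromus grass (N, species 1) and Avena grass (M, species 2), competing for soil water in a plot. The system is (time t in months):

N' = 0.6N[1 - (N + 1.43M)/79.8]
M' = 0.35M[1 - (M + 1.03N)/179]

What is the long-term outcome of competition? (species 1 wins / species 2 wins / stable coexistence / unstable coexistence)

Compare the nullcline intercepts: K1/α12 = 79.8/1.43 = 55.8 < K2 = 179; K2/α21 = 179/1.03 = 174 > K1 = 79.8.
Since the inequalities point opposite ways, species 2 can invade but species 1 cannot.

species 2 excludes species 1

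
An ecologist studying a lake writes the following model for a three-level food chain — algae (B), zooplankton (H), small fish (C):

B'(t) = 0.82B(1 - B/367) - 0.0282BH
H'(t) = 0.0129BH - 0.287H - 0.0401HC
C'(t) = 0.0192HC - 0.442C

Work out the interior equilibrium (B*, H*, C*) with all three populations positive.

B* ≈ 76.4, H* ≈ 23, C* ≈ 17.4

From dC/dt = 0: 0.0192H* = 0.442, so H* = 23.
From dB/dt = 0: 0.82(1 - B*/367) = 0.0282·23, giving B* = 367·(1 - 0.792) = 76.4.
From dH/dt = 0: 0.0129·76.4 - 0.287 = 0.0401C*, so C* = 0.699/0.0401 = 17.4.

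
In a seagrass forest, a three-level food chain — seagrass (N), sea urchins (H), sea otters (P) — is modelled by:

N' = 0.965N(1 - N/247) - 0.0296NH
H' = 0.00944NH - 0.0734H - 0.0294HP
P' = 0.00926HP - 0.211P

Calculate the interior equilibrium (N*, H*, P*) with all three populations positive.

From dP/dt = 0: 0.00926H* = 0.211, so H* = 22.8.
From dN/dt = 0: 0.965(1 - N*/247) = 0.0296·22.8, giving N* = 247·(1 - 0.699) = 74.4.
From dH/dt = 0: 0.00944·74.4 - 0.0734 = 0.0294P*, so P* = 0.629/0.0294 = 21.4.

N* ≈ 74.4, H* ≈ 22.8, P* ≈ 21.4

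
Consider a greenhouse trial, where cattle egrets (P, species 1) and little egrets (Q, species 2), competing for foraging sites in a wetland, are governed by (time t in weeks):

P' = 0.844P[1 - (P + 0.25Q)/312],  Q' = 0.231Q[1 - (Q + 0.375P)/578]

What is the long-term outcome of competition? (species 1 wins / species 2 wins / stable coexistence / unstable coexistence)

stable coexistence

Compare the nullcline intercepts: K1/α12 = 312/0.25 = 1250 > K2 = 578; K2/α21 = 578/0.375 = 1540 > K1 = 312.
Since both inequalities hold, each species can invade when rare, so the interior equilibrium is stable.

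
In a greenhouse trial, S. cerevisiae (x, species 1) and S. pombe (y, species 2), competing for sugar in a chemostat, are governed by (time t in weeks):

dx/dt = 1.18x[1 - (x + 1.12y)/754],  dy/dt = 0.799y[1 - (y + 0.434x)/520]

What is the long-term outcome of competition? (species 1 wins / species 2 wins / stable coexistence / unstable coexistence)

stable coexistence

Compare the nullcline intercepts: K1/α12 = 754/1.12 = 673 > K2 = 520; K2/α21 = 520/0.434 = 1200 > K1 = 754.
Since both inequalities hold, each species can invade when rare, so the interior equilibrium is stable.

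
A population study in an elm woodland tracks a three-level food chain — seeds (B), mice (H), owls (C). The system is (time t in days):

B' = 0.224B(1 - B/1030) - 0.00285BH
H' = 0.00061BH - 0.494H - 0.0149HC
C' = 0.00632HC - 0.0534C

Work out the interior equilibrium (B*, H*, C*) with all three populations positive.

B* ≈ 919, H* ≈ 8.45, C* ≈ 4.48

From dC/dt = 0: 0.00632H* = 0.0534, so H* = 8.45.
From dB/dt = 0: 0.224(1 - B*/1030) = 0.00285·8.45, giving B* = 1030·(1 - 0.108) = 919.
From dH/dt = 0: 0.00061·919 - 0.494 = 0.0149C*, so C* = 0.0668/0.0149 = 4.48.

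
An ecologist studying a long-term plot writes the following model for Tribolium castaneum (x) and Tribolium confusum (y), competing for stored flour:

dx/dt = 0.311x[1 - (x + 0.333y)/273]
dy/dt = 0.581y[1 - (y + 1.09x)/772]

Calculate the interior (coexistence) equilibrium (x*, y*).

x* ≈ 25, y* ≈ 745

Setting both brackets to zero gives the nullclines x + 0.333y = 273 and 1.09x + y = 772.
Substituting y = 772 - 1.09x into the first: x(1 - 0.333·1.09) = 273 - 0.333·772.
So x* = 15.9/0.637 = 25, and then y* = 772 - 1.09·25 = 745.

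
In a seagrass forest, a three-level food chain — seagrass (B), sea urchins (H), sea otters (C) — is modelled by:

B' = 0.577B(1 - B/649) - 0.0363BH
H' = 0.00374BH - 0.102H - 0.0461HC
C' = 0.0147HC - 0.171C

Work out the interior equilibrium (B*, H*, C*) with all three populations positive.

From dC/dt = 0: 0.0147H* = 0.171, so H* = 11.6.
From dB/dt = 0: 0.577(1 - B*/649) = 0.0363·11.6, giving B* = 649·(1 - 0.732) = 174.
From dH/dt = 0: 0.00374·174 - 0.102 = 0.0461C*, so C* = 0.549/0.0461 = 11.9.

B* ≈ 174, H* ≈ 11.6, C* ≈ 11.9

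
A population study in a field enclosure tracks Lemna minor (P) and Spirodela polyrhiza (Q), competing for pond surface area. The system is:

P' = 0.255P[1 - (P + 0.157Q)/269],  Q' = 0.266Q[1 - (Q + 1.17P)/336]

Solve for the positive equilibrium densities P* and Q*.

Setting both brackets to zero gives the nullclines P + 0.157Q = 269 and 1.17P + Q = 336.
Substituting Q = 336 - 1.17P into the first: P(1 - 0.157·1.17) = 269 - 0.157·336.
So P* = 216/0.816 = 265, and then Q* = 336 - 1.17·265 = 26.1.

P* ≈ 265, Q* ≈ 26.1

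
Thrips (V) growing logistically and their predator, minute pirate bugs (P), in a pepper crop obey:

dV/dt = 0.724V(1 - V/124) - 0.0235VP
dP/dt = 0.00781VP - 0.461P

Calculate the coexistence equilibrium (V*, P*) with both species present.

V* ≈ 59, P* ≈ 16.1

From dP/dt = 0 with P > 0: 0.00781V* = 0.461, so V* = 59.
Substitute into dV/dt = 0: 0.724(1 - 59/124) = 0.0235P*.
The bracket is 0.524, giving P* = 0.379/0.0235 = 16.1.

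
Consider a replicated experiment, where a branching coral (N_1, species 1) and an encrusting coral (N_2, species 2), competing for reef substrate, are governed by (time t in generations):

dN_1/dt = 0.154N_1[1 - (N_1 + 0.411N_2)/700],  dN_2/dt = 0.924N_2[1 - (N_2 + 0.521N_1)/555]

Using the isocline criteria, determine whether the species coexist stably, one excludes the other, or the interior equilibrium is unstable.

Compare the nullcline intercepts: K1/α12 = 700/0.411 = 1700 > K2 = 555; K2/α21 = 555/0.521 = 1070 > K1 = 700.
Since both inequalities hold, each species can invade when rare, so the interior equilibrium is stable.

stable coexistence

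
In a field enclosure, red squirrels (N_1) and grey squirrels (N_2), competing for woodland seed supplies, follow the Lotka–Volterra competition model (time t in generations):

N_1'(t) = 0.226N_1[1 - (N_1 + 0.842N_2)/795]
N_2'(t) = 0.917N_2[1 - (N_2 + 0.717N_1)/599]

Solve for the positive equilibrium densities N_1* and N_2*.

Setting both brackets to zero gives the nullclines N_1 + 0.842N_2 = 795 and 0.717N_1 + N_2 = 599.
Substituting N_2 = 599 - 0.717N_1 into the first: N_1(1 - 0.842·0.717) = 795 - 0.842·599.
So N_1* = 291/0.396 = 733, and then N_2* = 599 - 0.717·733 = 73.1.

N_1* ≈ 733, N_2* ≈ 73.1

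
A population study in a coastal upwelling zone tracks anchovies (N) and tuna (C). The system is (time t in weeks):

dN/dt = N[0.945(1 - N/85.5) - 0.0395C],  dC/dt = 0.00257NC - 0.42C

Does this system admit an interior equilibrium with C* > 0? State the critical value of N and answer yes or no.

Threshold N = 163; K < 163, so no, the predator goes extinct.

The predator equation gives dC/dt > 0 only when N > 0.42/0.00257 = 163.
Without the predator, N → K = 85.5. Since 85.5 < 163, the predator cannot invade.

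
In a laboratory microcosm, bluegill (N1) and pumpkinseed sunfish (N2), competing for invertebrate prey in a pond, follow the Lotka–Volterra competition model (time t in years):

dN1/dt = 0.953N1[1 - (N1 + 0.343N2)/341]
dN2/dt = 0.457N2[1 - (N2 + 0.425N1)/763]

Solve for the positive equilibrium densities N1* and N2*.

N1* ≈ 92.8, N2* ≈ 724

Setting both brackets to zero gives the nullclines N1 + 0.343N2 = 341 and 0.425N1 + N2 = 763.
Substituting N2 = 763 - 0.425N1 into the first: N1(1 - 0.343·0.425) = 341 - 0.343·763.
So N1* = 79.3/0.854 = 92.8, and then N2* = 763 - 0.425·92.8 = 724.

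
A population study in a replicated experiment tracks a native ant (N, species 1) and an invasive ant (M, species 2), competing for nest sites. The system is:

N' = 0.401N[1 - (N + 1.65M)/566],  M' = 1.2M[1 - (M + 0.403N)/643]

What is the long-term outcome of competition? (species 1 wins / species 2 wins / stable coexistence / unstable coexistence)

Compare the nullcline intercepts: K1/α12 = 566/1.65 = 343 < K2 = 643; K2/α21 = 643/0.403 = 1600 > K1 = 566.
Since the inequalities point opposite ways, species 2 can invade but species 1 cannot.

species 2 excludes species 1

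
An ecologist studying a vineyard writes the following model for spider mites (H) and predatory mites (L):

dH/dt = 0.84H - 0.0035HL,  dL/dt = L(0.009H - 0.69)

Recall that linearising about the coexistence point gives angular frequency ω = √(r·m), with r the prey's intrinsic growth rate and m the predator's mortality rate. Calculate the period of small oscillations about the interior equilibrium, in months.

T ≈ 8.25 months

Here r = 0.84 and m = 0.69, so r·m = 0.58.
ω = √0.58 = 0.761 per month, hence T = 2π/ω ≈ 8.25 months.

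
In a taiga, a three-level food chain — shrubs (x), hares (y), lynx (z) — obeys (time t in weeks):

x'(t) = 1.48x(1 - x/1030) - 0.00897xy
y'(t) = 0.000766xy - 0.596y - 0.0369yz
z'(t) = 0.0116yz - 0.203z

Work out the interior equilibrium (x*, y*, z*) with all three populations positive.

x* ≈ 921, y* ≈ 17.5, z* ≈ 2.96

From dz/dt = 0: 0.0116y* = 0.203, so y* = 17.5.
From dx/dt = 0: 1.48(1 - x*/1030) = 0.00897·17.5, giving x* = 1030·(1 - 0.106) = 921.
From dy/dt = 0: 0.000766·921 - 0.596 = 0.0369z*, so z* = 0.109/0.0369 = 2.96.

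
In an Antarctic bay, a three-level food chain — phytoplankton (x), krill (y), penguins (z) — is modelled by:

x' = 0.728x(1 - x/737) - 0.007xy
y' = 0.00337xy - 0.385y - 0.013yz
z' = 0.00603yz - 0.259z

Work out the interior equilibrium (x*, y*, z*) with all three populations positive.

From dz/dt = 0: 0.00603y* = 0.259, so y* = 43.
From dx/dt = 0: 0.728(1 - x*/737) = 0.007·43, giving x* = 737·(1 - 0.413) = 433.
From dy/dt = 0: 0.00337·433 - 0.385 = 0.013z*, so z* = 1.07/0.013 = 82.5.

x* ≈ 433, y* ≈ 43, z* ≈ 82.5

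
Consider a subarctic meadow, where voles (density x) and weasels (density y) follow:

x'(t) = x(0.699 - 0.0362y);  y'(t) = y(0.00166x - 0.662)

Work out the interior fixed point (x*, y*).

Set dy/dt = 0 with y > 0: 0.00166x - 0.662 = 0, so x* = 0.662/0.00166 = 399.
Set dx/dt = 0 with x > 0: 0.699 - 0.0362y = 0, so y* = 0.699/0.0362 = 19.3.

x* ≈ 399, y* ≈ 19.3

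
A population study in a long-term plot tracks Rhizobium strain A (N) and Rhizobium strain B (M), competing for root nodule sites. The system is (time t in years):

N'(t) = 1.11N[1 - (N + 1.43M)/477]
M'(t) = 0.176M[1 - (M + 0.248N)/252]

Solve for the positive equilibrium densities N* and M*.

N* ≈ 181, M* ≈ 207

Setting both brackets to zero gives the nullclines N + 1.43M = 477 and 0.248N + M = 252.
Substituting M = 252 - 0.248N into the first: N(1 - 1.43·0.248) = 477 - 1.43·252.
So N* = 117/0.645 = 181, and then M* = 252 - 0.248·181 = 207.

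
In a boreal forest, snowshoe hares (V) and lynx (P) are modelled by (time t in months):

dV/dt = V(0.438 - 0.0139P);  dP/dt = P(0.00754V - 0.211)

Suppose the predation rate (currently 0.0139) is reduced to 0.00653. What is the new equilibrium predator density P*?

At the interior fixed point, setting dV/dt = 0 with V > 0 fixes P* = (prey growth rate)/(VP coefficient) — independent of the other coefficients.
With the change, P* = 0.438/0.00653 = 67.1; it rises from 31.5.

P* ≈ 67.1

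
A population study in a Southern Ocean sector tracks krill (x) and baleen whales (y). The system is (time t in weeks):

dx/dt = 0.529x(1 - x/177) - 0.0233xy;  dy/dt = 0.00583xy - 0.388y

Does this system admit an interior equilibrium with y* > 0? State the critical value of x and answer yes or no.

The predator equation gives dy/dt > 0 only when x > 0.388/0.00583 = 66.6.
Without the predator, x → K = 177. Since 177 > 66.6, the predator can invade and persist.

Threshold x = 66.6; K > 66.6, so yes, the predator persists.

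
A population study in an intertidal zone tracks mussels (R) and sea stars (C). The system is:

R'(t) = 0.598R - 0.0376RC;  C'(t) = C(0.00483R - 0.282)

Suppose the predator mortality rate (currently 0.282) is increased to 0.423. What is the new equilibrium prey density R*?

R* ≈ 87.6

At the interior fixed point, setting dC/dt = 0 with C > 0 fixes R* = (predator death rate)/(RC coefficient) — independent of the other coefficients.
With the change, R* = 0.423/0.00483 = 87.6; it rises from 58.4.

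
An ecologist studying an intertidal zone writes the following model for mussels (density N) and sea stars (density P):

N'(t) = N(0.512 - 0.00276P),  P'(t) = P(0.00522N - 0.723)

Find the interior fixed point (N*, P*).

N* ≈ 139, P* ≈ 186

Set dP/dt = 0 with P > 0: 0.00522N - 0.723 = 0, so N* = 0.723/0.00522 = 139.
Set dN/dt = 0 with N > 0: 0.512 - 0.00276P = 0, so P* = 0.512/0.00276 = 186.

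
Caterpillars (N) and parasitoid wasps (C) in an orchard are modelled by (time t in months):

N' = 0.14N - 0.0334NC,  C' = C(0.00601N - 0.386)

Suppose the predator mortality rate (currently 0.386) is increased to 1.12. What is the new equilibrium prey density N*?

At the interior fixed point, setting dC/dt = 0 with C > 0 fixes N* = (predator death rate)/(NC coefficient) — independent of the other coefficients.
With the change, N* = 1.12/0.00601 = 186; it rises from 64.2.

N* ≈ 186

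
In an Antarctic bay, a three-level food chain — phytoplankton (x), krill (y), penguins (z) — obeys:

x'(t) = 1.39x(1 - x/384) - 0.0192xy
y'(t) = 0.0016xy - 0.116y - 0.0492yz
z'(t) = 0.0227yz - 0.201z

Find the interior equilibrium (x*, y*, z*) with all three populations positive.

From dz/dt = 0: 0.0227y* = 0.201, so y* = 8.85.
From dx/dt = 0: 1.39(1 - x*/384) = 0.0192·8.85, giving x* = 384·(1 - 0.122) = 337.
From dy/dt = 0: 0.0016·337 - 0.116 = 0.0492z*, so z* = 0.423/0.0492 = 8.6.

x* ≈ 337, y* ≈ 8.85, z* ≈ 8.6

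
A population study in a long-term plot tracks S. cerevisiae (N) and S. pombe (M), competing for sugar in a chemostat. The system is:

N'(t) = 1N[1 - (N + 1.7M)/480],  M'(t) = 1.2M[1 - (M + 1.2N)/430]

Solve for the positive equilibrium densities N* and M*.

N* ≈ 241, M* ≈ 140

Setting both brackets to zero gives the nullclines N + 1.7M = 480 and 1.2N + M = 430.
Substituting M = 430 - 1.2N into the first: N(1 - 1.7·1.2) = 480 - 1.7·430.
So N* = -251/-1.04 = 241, and then M* = 430 - 1.2·241 = 140.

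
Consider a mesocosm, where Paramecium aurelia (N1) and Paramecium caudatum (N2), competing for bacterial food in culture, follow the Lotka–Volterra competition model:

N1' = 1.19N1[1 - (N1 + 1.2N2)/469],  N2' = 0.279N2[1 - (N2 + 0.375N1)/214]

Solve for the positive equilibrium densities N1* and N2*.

N1* ≈ 386, N2* ≈ 69.3

Setting both brackets to zero gives the nullclines N1 + 1.2N2 = 469 and 0.375N1 + N2 = 214.
Substituting N2 = 214 - 0.375N1 into the first: N1(1 - 1.2·0.375) = 469 - 1.2·214.
So N1* = 212/0.55 = 386, and then N2* = 214 - 0.375·386 = 69.3.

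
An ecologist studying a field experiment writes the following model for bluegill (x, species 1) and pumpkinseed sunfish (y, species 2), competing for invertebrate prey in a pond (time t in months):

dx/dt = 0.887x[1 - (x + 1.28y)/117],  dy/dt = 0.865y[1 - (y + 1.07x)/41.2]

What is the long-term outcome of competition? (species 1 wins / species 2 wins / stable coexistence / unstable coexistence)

species 1 excludes species 2

Compare the nullcline intercepts: K1/α12 = 117/1.28 = 91.4 > K2 = 41.2; K2/α21 = 41.2/1.07 = 38.5 < K1 = 117.
Since the inequalities point opposite ways, species 1 can invade but species 2 cannot.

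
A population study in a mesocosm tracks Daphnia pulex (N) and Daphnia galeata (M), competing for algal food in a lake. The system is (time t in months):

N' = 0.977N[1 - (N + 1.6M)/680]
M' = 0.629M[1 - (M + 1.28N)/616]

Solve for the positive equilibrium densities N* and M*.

Setting both brackets to zero gives the nullclines N + 1.6M = 680 and 1.28N + M = 616.
Substituting M = 616 - 1.28N into the first: N(1 - 1.6·1.28) = 680 - 1.6·616.
So N* = -306/-1.05 = 292, and then M* = 616 - 1.28·292 = 243.

N* ≈ 292, M* ≈ 243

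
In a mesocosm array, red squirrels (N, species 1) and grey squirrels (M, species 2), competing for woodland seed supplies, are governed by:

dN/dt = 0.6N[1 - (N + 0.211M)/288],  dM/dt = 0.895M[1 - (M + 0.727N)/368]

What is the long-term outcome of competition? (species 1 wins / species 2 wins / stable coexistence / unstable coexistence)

stable coexistence

Compare the nullcline intercepts: K1/α12 = 288/0.211 = 1360 > K2 = 368; K2/α21 = 368/0.727 = 506 > K1 = 288.
Since both inequalities hold, each species can invade when rare, so the interior equilibrium is stable.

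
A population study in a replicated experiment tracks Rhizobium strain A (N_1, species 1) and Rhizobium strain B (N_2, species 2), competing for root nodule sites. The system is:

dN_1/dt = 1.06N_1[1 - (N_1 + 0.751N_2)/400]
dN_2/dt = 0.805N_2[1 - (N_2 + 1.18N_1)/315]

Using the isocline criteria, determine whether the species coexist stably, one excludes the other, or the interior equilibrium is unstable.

Compare the nullcline intercepts: K1/α12 = 400/0.751 = 533 > K2 = 315; K2/α21 = 315/1.18 = 267 < K1 = 400.
Since the inequalities point opposite ways, species 1 can invade but species 2 cannot.

species 1 excludes species 2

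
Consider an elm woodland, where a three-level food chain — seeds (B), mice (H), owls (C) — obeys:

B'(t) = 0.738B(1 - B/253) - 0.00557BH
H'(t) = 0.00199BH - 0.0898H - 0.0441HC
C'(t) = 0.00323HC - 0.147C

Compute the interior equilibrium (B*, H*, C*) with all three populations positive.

B* ≈ 166, H* ≈ 45.5, C* ≈ 5.46

From dC/dt = 0: 0.00323H* = 0.147, so H* = 45.5.
From dB/dt = 0: 0.738(1 - B*/253) = 0.00557·45.5, giving B* = 253·(1 - 0.343) = 166.
From dH/dt = 0: 0.00199·166 - 0.0898 = 0.0441C*, so C* = 0.241/0.0441 = 5.46.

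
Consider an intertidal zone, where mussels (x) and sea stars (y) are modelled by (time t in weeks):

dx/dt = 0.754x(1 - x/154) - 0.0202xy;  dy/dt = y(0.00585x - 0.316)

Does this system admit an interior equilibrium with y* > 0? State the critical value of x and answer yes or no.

The predator equation gives dy/dt > 0 only when x > 0.316/0.00585 = 54.
Without the predator, x → K = 154. Since 154 > 54, the predator can invade and persist.

Threshold x = 54; K > 54, so yes, the predator persists.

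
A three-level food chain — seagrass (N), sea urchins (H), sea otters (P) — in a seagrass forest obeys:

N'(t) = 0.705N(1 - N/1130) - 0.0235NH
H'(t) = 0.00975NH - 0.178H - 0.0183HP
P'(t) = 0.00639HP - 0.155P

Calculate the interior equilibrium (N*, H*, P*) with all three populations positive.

From dP/dt = 0: 0.00639H* = 0.155, so H* = 24.3.
From dN/dt = 0: 0.705(1 - N*/1130) = 0.0235·24.3, giving N* = 1130·(1 - 0.809) = 216.
From dH/dt = 0: 0.00975·216 - 0.178 = 0.0183P*, so P* = 1.93/0.0183 = 106.

N* ≈ 216, H* ≈ 24.3, P* ≈ 106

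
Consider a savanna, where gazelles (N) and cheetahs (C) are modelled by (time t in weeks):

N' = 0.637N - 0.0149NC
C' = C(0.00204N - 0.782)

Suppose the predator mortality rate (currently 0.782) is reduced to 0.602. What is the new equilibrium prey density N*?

At the interior fixed point, setting dC/dt = 0 with C > 0 fixes N* = (predator death rate)/(NC coefficient) — independent of the other coefficients.
With the change, N* = 0.602/0.00204 = 295; it falls from 383.

N* ≈ 295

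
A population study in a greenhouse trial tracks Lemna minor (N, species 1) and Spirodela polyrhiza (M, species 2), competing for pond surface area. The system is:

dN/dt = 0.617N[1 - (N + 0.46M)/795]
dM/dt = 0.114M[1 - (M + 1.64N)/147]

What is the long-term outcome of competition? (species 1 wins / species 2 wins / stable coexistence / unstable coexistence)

Compare the nullcline intercepts: K1/α12 = 795/0.46 = 1730 > K2 = 147; K2/α21 = 147/1.64 = 89.6 < K1 = 795.
Since the inequalities point opposite ways, species 1 can invade but species 2 cannot.

species 1 excludes species 2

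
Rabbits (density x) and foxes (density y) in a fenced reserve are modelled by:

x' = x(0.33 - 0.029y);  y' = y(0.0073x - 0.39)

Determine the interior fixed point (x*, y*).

Set dy/dt = 0 with y > 0: 0.0073x - 0.39 = 0, so x* = 0.39/0.0073 = 53.4.
Set dx/dt = 0 with x > 0: 0.33 - 0.029y = 0, so y* = 0.33/0.029 = 11.4.

x* ≈ 53.4, y* ≈ 11.4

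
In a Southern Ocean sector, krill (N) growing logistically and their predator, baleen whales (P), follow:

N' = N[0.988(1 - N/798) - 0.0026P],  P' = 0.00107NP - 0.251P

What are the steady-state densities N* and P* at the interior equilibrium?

From dP/dt = 0 with P > 0: 0.00107N* = 0.251, so N* = 235.
Substitute into dN/dt = 0: 0.988(1 - 235/798) = 0.0026P*.
The bracket is 0.706, giving P* = 0.698/0.0026 = 268.

N* ≈ 235, P* ≈ 268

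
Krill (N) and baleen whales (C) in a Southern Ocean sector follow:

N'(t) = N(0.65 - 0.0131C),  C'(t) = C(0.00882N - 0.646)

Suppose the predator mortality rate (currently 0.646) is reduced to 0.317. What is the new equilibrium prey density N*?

N* ≈ 35.9

At the interior fixed point, setting dC/dt = 0 with C > 0 fixes N* = (predator death rate)/(NC coefficient) — independent of the other coefficients.
With the change, N* = 0.317/0.00882 = 35.9; it falls from 73.2.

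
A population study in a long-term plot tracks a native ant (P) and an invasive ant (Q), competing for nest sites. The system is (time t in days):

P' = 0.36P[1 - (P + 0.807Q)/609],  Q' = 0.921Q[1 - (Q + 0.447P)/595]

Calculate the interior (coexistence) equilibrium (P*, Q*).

Setting both brackets to zero gives the nullclines P + 0.807Q = 609 and 0.447P + Q = 595.
Substituting Q = 595 - 0.447P into the first: P(1 - 0.807·0.447) = 609 - 0.807·595.
So P* = 129/0.639 = 202, and then Q* = 595 - 0.447·202 = 505.

P* ≈ 202, Q* ≈ 505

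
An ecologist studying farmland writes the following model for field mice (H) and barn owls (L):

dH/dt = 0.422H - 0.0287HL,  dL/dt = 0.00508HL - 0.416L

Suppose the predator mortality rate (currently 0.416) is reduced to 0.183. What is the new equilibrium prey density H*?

At the interior fixed point, setting dL/dt = 0 with L > 0 fixes H* = (predator death rate)/(HL coefficient) — independent of the other coefficients.
With the change, H* = 0.183/0.00508 = 36; it falls from 81.9.

H* ≈ 36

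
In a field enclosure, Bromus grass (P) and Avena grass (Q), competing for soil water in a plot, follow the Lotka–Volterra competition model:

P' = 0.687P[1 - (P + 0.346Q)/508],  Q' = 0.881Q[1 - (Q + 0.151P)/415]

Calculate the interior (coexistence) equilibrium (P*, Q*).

Setting both brackets to zero gives the nullclines P + 0.346Q = 508 and 0.151P + Q = 415.
Substituting Q = 415 - 0.151P into the first: P(1 - 0.346·0.151) = 508 - 0.346·415.
So P* = 364/0.948 = 384, and then Q* = 415 - 0.151·384 = 357.

P* ≈ 384, Q* ≈ 357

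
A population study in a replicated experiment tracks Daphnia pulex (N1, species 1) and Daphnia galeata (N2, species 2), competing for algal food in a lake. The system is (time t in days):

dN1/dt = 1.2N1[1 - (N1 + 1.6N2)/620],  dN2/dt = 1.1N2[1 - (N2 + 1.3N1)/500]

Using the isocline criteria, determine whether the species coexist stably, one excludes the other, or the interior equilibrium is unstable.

Compare the nullcline intercepts: K1/α12 = 620/1.6 = 388 < K2 = 500; K2/α21 = 500/1.3 = 385 < K1 = 620.
Since both are reversed, neither can invade when rare; the interior point is a saddle.

unstable coexistence (outcome depends on initial conditions)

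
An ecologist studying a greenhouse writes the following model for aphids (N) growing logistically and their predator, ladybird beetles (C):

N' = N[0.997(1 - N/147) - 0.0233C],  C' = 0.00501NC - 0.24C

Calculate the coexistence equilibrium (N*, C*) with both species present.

From dC/dt = 0 with C > 0: 0.00501N* = 0.24, so N* = 47.9.
Substitute into dN/dt = 0: 0.997(1 - 47.9/147) = 0.0233C*.
The bracket is 0.674, giving C* = 0.672/0.0233 = 28.8.

N* ≈ 47.9, C* ≈ 28.8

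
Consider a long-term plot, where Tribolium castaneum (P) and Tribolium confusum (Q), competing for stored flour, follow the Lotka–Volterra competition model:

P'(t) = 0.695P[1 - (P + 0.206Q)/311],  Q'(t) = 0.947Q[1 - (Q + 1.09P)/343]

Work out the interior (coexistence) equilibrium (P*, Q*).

P* ≈ 310, Q* ≈ 5.17

Setting both brackets to zero gives the nullclines P + 0.206Q = 311 and 1.09P + Q = 343.
Substituting Q = 343 - 1.09P into the first: P(1 - 0.206·1.09) = 311 - 0.206·343.
So P* = 240/0.775 = 310, and then Q* = 343 - 1.09·310 = 5.17.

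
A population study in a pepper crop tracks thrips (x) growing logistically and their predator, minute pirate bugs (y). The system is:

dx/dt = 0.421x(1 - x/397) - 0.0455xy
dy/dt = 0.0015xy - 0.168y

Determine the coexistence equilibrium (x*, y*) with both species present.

x* ≈ 112, y* ≈ 6.64

From dy/dt = 0 with y > 0: 0.0015x* = 0.168, so x* = 112.
Substitute into dx/dt = 0: 0.421(1 - 112/397) = 0.0455y*.
The bracket is 0.718, giving y* = 0.302/0.0455 = 6.64.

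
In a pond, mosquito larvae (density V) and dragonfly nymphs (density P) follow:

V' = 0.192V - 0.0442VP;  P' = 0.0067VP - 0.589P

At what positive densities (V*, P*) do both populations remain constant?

V* ≈ 87.9, P* ≈ 4.34

Set dP/dt = 0 with P > 0: 0.0067V - 0.589 = 0, so V* = 0.589/0.0067 = 87.9.
Set dV/dt = 0 with V > 0: 0.192 - 0.0442P = 0, so P* = 0.192/0.0442 = 4.34.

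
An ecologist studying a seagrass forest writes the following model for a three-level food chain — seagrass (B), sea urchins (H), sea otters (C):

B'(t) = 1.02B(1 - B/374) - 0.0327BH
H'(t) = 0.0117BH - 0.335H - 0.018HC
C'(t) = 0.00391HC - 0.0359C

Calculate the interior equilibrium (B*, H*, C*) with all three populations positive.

From dC/dt = 0: 0.00391H* = 0.0359, so H* = 9.18.
From dB/dt = 0: 1.02(1 - B*/374) = 0.0327·9.18, giving B* = 374·(1 - 0.294) = 264.
From dH/dt = 0: 0.0117·264 - 0.335 = 0.018C*, so C* = 2.75/0.018 = 153.

B* ≈ 264, H* ≈ 9.18, C* ≈ 153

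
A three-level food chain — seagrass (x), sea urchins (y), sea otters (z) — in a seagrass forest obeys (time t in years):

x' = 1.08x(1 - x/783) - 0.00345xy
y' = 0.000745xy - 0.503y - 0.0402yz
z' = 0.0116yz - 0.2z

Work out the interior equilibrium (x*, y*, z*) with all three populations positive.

x* ≈ 740, y* ≈ 17.2, z* ≈ 1.2

From dz/dt = 0: 0.0116y* = 0.2, so y* = 17.2.
From dx/dt = 0: 1.08(1 - x*/783) = 0.00345·17.2, giving x* = 783·(1 - 0.0551) = 740.
From dy/dt = 0: 0.000745·740 - 0.503 = 0.0402z*, so z* = 0.0482/0.0402 = 1.2.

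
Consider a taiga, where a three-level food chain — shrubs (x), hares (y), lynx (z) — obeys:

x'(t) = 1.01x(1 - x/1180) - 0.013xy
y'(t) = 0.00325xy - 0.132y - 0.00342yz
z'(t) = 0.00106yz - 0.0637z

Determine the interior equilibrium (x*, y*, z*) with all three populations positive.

x* ≈ 267, y* ≈ 60.1, z* ≈ 215

From dz/dt = 0: 0.00106y* = 0.0637, so y* = 60.1.
From dx/dt = 0: 1.01(1 - x*/1180) = 0.013·60.1, giving x* = 1180·(1 - 0.773) = 267.
From dy/dt = 0: 0.00325·267 - 0.132 = 0.00342z*, so z* = 0.737/0.00342 = 215.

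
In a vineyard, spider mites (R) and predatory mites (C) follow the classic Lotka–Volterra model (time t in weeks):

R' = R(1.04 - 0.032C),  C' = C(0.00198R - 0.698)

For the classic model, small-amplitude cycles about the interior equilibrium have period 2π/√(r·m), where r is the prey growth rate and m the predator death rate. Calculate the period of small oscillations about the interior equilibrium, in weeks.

Here r = 1.04 and m = 0.698, so r·m = 0.726.
ω = √0.726 = 0.852 per week, hence T = 2π/ω ≈ 7.37 weeks.

T ≈ 7.37 weeks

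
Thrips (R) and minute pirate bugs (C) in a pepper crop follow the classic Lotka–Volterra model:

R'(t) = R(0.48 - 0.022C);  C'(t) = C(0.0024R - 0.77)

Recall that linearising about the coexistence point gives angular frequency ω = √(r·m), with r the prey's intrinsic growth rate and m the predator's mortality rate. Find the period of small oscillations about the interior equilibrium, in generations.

Here r = 0.48 and m = 0.77, so r·m = 0.37.
ω = √0.37 = 0.608 per generation, hence T = 2π/ω ≈ 10.3 generations.

T ≈ 10.3 generations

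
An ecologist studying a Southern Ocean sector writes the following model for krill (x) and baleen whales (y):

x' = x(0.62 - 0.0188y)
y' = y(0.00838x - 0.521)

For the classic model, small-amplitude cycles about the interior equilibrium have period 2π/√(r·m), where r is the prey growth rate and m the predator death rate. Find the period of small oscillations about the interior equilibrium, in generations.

T ≈ 11.1 generations

Here r = 0.62 and m = 0.521, so r·m = 0.323.
ω = √0.323 = 0.568 per generation, hence T = 2π/ω ≈ 11.1 generations.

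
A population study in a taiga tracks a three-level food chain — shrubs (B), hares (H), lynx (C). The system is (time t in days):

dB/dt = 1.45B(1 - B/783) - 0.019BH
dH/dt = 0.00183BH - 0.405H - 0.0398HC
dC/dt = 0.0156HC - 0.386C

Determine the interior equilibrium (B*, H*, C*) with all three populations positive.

B* ≈ 529, H* ≈ 24.7, C* ≈ 14.2

From dC/dt = 0: 0.0156H* = 0.386, so H* = 24.7.
From dB/dt = 0: 1.45(1 - B*/783) = 0.019·24.7, giving B* = 783·(1 - 0.324) = 529.
From dH/dt = 0: 0.00183·529 - 0.405 = 0.0398C*, so C* = 0.563/0.0398 = 14.2.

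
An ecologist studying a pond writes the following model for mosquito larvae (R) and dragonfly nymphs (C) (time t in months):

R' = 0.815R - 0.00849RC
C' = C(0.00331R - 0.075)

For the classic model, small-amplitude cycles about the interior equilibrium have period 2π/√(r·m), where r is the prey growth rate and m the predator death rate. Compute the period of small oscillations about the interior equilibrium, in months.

Here r = 0.815 and m = 0.075, so r·m = 0.0611.
ω = √0.0611 = 0.247 per month, hence T = 2π/ω ≈ 25.4 months.

T ≈ 25.4 months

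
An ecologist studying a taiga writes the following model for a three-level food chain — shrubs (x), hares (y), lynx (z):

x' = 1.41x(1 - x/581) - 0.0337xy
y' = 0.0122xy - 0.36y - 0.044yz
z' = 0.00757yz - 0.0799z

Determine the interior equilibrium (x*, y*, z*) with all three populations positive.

x* ≈ 434, y* ≈ 10.6, z* ≈ 112

From dz/dt = 0: 0.00757y* = 0.0799, so y* = 10.6.
From dx/dt = 0: 1.41(1 - x*/581) = 0.0337·10.6, giving x* = 581·(1 - 0.252) = 434.
From dy/dt = 0: 0.0122·434 - 0.36 = 0.044z*, so z* = 4.94/0.044 = 112.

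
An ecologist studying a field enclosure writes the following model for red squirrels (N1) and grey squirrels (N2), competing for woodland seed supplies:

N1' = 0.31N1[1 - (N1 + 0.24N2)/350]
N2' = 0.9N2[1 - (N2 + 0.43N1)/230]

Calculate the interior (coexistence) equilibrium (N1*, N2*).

N1* ≈ 329, N2* ≈ 88.6

Setting both brackets to zero gives the nullclines N1 + 0.24N2 = 350 and 0.43N1 + N2 = 230.
Substituting N2 = 230 - 0.43N1 into the first: N1(1 - 0.24·0.43) = 350 - 0.24·230.
So N1* = 295/0.897 = 329, and then N2* = 230 - 0.43·329 = 88.6.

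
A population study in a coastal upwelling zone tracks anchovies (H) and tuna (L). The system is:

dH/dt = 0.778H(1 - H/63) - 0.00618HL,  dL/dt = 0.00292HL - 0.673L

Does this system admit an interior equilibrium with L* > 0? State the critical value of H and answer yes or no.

The predator equation gives dL/dt > 0 only when H > 0.673/0.00292 = 230.
Without the predator, H → K = 63. Since 63 < 230, the predator cannot invade.

Threshold H = 230; K < 230, so no, the predator goes extinct.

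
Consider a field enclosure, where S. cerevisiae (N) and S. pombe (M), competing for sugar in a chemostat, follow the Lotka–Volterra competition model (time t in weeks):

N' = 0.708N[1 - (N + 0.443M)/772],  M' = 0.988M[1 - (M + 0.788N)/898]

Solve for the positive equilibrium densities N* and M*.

N* ≈ 575, M* ≈ 445

Setting both brackets to zero gives the nullclines N + 0.443M = 772 and 0.788N + M = 898.
Substituting M = 898 - 0.788N into the first: N(1 - 0.443·0.788) = 772 - 0.443·898.
So N* = 374/0.651 = 575, and then M* = 898 - 0.788·575 = 445.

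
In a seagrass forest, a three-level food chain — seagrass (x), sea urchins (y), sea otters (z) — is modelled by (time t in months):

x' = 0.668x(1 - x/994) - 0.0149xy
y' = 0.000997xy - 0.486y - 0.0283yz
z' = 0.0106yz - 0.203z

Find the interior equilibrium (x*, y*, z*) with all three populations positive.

x* ≈ 569, y* ≈ 19.2, z* ≈ 2.89

From dz/dt = 0: 0.0106y* = 0.203, so y* = 19.2.
From dx/dt = 0: 0.668(1 - x*/994) = 0.0149·19.2, giving x* = 994·(1 - 0.427) = 569.
From dy/dt = 0: 0.000997·569 - 0.486 = 0.0283z*, so z* = 0.0817/0.0283 = 2.89.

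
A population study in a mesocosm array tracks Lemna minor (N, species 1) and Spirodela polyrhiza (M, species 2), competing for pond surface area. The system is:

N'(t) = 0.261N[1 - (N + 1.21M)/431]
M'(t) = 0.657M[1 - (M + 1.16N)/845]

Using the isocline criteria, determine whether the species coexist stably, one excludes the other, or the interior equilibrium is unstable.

Compare the nullcline intercepts: K1/α12 = 431/1.21 = 356 < K2 = 845; K2/α21 = 845/1.16 = 728 > K1 = 431.
Since the inequalities point opposite ways, species 2 can invade but species 1 cannot.

species 2 excludes species 1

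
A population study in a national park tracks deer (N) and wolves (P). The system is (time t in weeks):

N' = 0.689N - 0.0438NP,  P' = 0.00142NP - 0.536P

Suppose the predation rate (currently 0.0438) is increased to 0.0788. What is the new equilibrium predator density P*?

P* ≈ 8.74

At the interior fixed point, setting dN/dt = 0 with N > 0 fixes P* = (prey growth rate)/(NP coefficient) — independent of the other coefficients.
With the change, P* = 0.689/0.0788 = 8.74; it falls from 15.7.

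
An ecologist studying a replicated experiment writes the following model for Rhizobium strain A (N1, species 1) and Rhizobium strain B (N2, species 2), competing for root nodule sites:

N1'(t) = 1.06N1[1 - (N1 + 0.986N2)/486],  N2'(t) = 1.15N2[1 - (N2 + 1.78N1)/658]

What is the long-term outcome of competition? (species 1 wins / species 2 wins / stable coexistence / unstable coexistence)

unstable coexistence (outcome depends on initial conditions)

Compare the nullcline intercepts: K1/α12 = 486/0.986 = 493 < K2 = 658; K2/α21 = 658/1.78 = 370 < K1 = 486.
Since both are reversed, neither can invade when rare; the interior point is a saddle.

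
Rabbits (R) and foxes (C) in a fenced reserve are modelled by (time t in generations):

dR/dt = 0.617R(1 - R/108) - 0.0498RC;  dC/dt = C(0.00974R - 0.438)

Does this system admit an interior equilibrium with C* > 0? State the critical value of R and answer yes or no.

Threshold R = 45; K > 45, so yes, the predator persists.

The predator equation gives dC/dt > 0 only when R > 0.438/0.00974 = 45.
Without the predator, R → K = 108. Since 108 > 45, the predator can invade and persist.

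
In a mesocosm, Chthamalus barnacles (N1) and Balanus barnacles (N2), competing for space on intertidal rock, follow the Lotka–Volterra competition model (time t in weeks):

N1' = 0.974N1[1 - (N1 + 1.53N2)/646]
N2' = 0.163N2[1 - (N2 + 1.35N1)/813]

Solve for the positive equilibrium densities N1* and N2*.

N1* ≈ 561, N2* ≈ 55.5

Setting both brackets to zero gives the nullclines N1 + 1.53N2 = 646 and 1.35N1 + N2 = 813.
Substituting N2 = 813 - 1.35N1 into the first: N1(1 - 1.53·1.35) = 646 - 1.53·813.
So N1* = -598/-1.07 = 561, and then N2* = 813 - 1.35·561 = 55.5.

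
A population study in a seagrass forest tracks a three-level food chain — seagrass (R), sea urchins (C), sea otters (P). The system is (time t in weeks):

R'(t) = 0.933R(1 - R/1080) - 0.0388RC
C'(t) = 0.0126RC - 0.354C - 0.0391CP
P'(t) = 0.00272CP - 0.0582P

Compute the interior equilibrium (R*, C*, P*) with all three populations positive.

From dP/dt = 0: 0.00272C* = 0.0582, so C* = 21.4.
From dR/dt = 0: 0.933(1 - R*/1080) = 0.0388·21.4, giving R* = 1080·(1 - 0.89) = 119.
From dC/dt = 0: 0.0126·119 - 0.354 = 0.0391P*, so P* = 1.15/0.0391 = 29.3.

R* ≈ 119, C* ≈ 21.4, P* ≈ 29.3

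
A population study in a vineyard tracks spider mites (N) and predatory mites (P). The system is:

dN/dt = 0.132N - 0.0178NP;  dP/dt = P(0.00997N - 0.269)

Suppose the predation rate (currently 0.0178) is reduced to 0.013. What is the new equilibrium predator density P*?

At the interior fixed point, setting dN/dt = 0 with N > 0 fixes P* = (prey growth rate)/(NP coefficient) — independent of the other coefficients.
With the change, P* = 0.132/0.013 = 10.2; it rises from 7.42.

P* ≈ 10.2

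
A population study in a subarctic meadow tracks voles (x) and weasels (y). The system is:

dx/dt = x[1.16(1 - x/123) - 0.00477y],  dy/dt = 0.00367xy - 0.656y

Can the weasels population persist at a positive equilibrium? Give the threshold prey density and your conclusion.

Threshold x = 179; K < 179, so no, the predator goes extinct.

The predator equation gives dy/dt > 0 only when x > 0.656/0.00367 = 179.
Without the predator, x → K = 123. Since 123 < 179, the predator cannot invade.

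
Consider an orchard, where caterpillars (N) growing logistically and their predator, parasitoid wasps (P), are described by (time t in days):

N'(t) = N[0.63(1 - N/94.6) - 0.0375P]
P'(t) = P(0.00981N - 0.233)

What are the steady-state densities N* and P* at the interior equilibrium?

N* ≈ 23.8, P* ≈ 12.6

From dP/dt = 0 with P > 0: 0.00981N* = 0.233, so N* = 23.8.
Substitute into dN/dt = 0: 0.63(1 - 23.8/94.6) = 0.0375P*.
The bracket is 0.749, giving P* = 0.472/0.0375 = 12.6.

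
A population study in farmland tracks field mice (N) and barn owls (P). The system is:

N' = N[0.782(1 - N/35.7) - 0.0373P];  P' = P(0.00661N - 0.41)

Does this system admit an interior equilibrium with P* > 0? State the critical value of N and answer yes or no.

The predator equation gives dP/dt > 0 only when N > 0.41/0.00661 = 62.
Without the predator, N → K = 35.7. Since 35.7 < 62, the predator cannot invade.

Threshold N = 62; K < 62, so no, the predator goes extinct.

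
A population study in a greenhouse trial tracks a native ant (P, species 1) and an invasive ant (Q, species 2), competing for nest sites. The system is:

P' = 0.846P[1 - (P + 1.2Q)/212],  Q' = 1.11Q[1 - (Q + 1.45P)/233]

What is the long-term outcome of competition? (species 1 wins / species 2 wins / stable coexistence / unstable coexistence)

unstable coexistence (outcome depends on initial conditions)

Compare the nullcline intercepts: K1/α12 = 212/1.2 = 177 < K2 = 233; K2/α21 = 233/1.45 = 161 < K1 = 212.
Since both are reversed, neither can invade when rare; the interior point is a saddle.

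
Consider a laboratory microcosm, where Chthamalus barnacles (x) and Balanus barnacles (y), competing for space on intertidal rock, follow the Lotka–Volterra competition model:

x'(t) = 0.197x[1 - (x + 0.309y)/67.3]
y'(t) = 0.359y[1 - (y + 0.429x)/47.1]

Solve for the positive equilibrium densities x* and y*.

Setting both brackets to zero gives the nullclines x + 0.309y = 67.3 and 0.429x + y = 47.1.
Substituting y = 47.1 - 0.429x into the first: x(1 - 0.309·0.429) = 67.3 - 0.309·47.1.
So x* = 52.7/0.867 = 60.8, and then y* = 47.1 - 0.429·60.8 = 21.

x* ≈ 60.8, y* ≈ 21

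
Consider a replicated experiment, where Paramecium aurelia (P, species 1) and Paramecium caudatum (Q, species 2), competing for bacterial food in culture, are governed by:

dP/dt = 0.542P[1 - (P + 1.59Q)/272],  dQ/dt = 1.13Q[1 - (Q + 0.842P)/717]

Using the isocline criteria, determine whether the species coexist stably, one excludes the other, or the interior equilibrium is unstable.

Compare the nullcline intercepts: K1/α12 = 272/1.59 = 171 < K2 = 717; K2/α21 = 717/0.842 = 852 > K1 = 272.
Since the inequalities point opposite ways, species 2 can invade but species 1 cannot.

species 2 excludes species 1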